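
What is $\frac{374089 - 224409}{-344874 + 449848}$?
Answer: $\frac{74840}{52487} \approx 1.4259$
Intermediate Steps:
$\frac{374089 - 224409}{-344874 + 449848} = \frac{374089 - 224409}{104974} = \left(374089 - 224409\right) \frac{1}{104974} = 149680 \cdot \frac{1}{104974} = \frac{74840}{52487}$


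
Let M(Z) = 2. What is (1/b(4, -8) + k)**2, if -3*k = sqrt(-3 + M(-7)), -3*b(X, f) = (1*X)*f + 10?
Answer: (9 - 22*I)**2/4356 ≈ -0.092516 - 0.090909*I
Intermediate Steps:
b(X, f) = -10/3 - X*f/3 (b(X, f) = -((1*X)*f + 10)/3 = -(X*f + 10)/3 = -(10 + X*f)/3 = -10/3 - X*f/3)
k = -I/3 (k = -sqrt(-3 + 2)/3 = -I/3 ≈ -0.33333*I)
(1/b(4, -8) + k)**2 = (1/(-10/3 - 1/3*4*(-8)) - I/3)**2 = (1/(-10/3 + 32/3) - I/3)**2 = (1/(22/3) - I/3)**2 = (3/22 - I/3)**2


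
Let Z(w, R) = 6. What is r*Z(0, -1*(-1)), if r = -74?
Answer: -444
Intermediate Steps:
r*Z(0, -1*(-1)) = -74*6 = -444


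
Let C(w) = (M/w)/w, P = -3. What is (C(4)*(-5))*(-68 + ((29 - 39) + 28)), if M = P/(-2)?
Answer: 375/16 ≈ 23.438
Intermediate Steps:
M = 3/2 (M = -3/(-2) = -3*(-½) = 3/2 ≈ 1.5000)
C(w) = 3/(2*w²) (C(w) = (3/(2*w))/w = 3/(2*w²))
(C(4)*(-5))*(-68 + ((29 - 39) + 28)) = (((3/2)/4²)*(-5))*(-68 + ((29 - 39) + 28)) = (((3/2)*(1/16))*(-5))*(-68 + (-10 + 28)) = ((3/32)*(-5))*(-68 + 18) = -15/32*(-50) = 375/16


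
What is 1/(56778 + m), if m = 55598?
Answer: 1/112376 ≈ 8.8987e-6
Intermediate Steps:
1/(56778 + m) = 1/(56778 + 55598) = 1/112376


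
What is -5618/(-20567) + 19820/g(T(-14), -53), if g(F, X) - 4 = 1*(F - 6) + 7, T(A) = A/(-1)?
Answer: 407744682/390773 ≈ 1043.4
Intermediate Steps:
T(A) = -A (T(A) = A*(-1) = -A)
g(F, X) = 5 + F (g(F, X) = 4 + (1*(F - 6) + 7) = 4 + (1*(-6 + F) + 7) = 4 + ((-6 + F) + 7) = 4 + (1 + F) = 5 + F)
-5618/(-20567) + 19820/g(T(-14), -53) = -5618/(-20567) + 19820/(5 - 1*(-14)) = -5618*(-1/20567) + 19820/(5 + 14) = 5618/20567 + 19820/19 = 407744682/390773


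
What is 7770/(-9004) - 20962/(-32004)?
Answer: -3745577/18010251 ≈ -0.20797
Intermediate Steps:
7770/(-9004) - 20962/(-32004) = 7770*(-1/9004) - 20962*(-1/32004) = -3885/4502 + 10481/16002 = -3745577/18010251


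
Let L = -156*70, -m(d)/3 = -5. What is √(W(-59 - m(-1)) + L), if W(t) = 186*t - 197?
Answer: I*√24881 ≈ 157.74*I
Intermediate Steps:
m(d) = 15 (m(d) = -3*(-5) = 15)
W(t) = -197 + 186*t
L = -10920
√(W(-59 - m(-1)) + L) = √((-197 + 186*(-59 - 1*15)) - 10920) = √((-197 + 186*(-59 - 15)) - 10920) = √((-197 + 186*(-74)) - 10920) = √((-197 - 13764) - 10920) = √(-13961 - 10920) = √(-24881) = I*√24881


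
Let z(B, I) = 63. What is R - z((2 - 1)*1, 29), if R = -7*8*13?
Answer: -791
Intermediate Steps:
R = -728 (R = -56*13 = -728)
R - z((2 - 1)*1, 29) = -728 - 1*63 = -728 - 63 = -791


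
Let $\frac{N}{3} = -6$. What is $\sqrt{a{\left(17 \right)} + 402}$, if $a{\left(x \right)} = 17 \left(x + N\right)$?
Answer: $\sqrt{385} \approx 19.621$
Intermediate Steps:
$N = -18$ ($N = 3 \left(-6\right) = -18$)
$a{\left(x \right)} = -306 + 17 x$ ($a{\left(x \right)} = 17 \left(x - 18\right) = 17 \left(-18 + x\right) = -306 + 17 x$)
$\sqrt{a{\left(17 \right)} + 402} = \sqrt{\left(-306 + 17 \cdot 17\right) + 402} = \sqrt{\left(-306 + 289\right) + 402} = \sqrt{-17 + 402} = \sqrt{385}$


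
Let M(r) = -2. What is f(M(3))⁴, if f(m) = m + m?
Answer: 256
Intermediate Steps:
f(m) = 2*m
f(M(3))⁴ = (2*(-2))⁴ = (-4)⁴ = 256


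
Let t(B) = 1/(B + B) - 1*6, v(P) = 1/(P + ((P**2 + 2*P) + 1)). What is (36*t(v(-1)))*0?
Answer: 0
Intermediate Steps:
v(P) = 1/(1 + P**2 + 3*P) (v(P) = 1/(P + (1 + P**2 + 2*P)) = 1/(1 + P**2 + 3*P))
t(B) = -6 + 1/(2*B) (t(B) = 1/(2*B) - 6 = -6 + 1/(2*B))
(36*t(v(-1)))*0 = (36*(-6 + 1/(2*(1/(1 + (-1)**2 + 3*(-1))))))*0 = (36*(-6 + 1/(2*(1/(1 + 1 - 3)))))*0 = (36*(-6 + 1/(2*(1/(-1)))))*0 = (36*(-6 + (1/2)/(-1)))*0 = (36*(-6 + (1/2)*(-1)))*0 = (36*(-6 - 1/2))*0 = (36*(-13/2))*0 = -234*0 = 0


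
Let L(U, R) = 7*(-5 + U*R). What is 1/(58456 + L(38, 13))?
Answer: 1/61879 ≈ 1.6161e-5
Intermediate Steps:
L(U, R) = -35 + 7*R*U (L(U, R) = 7*(-5 + R*U) = -35 + 7*R*U)
1/(58456 + L(38, 13)) = 1/(58456 + (-35 + 7*13*38)) = 1/(58456 + (-35 + 3458)) = 1/(58456 + 3423) = 1/61879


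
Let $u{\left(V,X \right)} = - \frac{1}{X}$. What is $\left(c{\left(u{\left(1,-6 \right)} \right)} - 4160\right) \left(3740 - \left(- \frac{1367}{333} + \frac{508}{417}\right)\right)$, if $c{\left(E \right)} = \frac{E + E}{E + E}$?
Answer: $- \frac{720534293795}{46287} \approx -1.5567 \cdot 10^{7}$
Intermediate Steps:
$c{\left(E \right)} = 1$ ($c{\left(E \right)} = \frac{2 E}{2 E} = 2 E \frac{1}{2 E} = 1$)
$\left(c{\left(u{\left(1,-6 \right)} \right)} - 4160\right) \left(3740 - \left(- \frac{1367}{333} + \frac{508}{417}\right)\right) = \left(1 - 4160\right) \left(3740 - \left(- \frac{1367}{333} + \frac{508}{417}\right)\right) = - 4159 \left(3740 - - \frac{133625}{46287}\right) = - 4159 \left(3740 + \left(- \frac{508}{417} + \frac{1367}{333}\right)\right) = - 4159 \left(3740 + \frac{133625}{46287}\right) = \left(-4159\right) \frac{173247005}{46287} = - \frac{720534293795}{46287}$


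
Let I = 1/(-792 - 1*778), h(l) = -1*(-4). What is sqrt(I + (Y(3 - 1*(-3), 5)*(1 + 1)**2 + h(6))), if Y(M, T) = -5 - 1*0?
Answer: I*sqrt(39439970)/1570 ≈ 4.0001*I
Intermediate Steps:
Y(M, T) = -5 (Y(M, T) = -5 + 0 = -5)
h(l) = 4
I = -1/1570 (I = 1/(-792 - 778) = 1/(-1570) = -1/1570 ≈ -0.00063694)
sqrt(I + (Y(3 - 1*(-3), 5)*(1 + 1)**2 + h(6))) = sqrt(-1/1570 + (-5*(1 + 1)**2 + 4)) = sqrt(-1/1570 + (-5*2**2 + 4)) = sqrt(-1/1570 + (-5*4 + 4)) = sqrt(-1/1570 + (-20 + 4)) = sqrt(-1/1570 - 16) = sqrt(-25121/1570) = I*sqrt(39439970)/1570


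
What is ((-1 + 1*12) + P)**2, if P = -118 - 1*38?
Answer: 21025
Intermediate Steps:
P = -156 (P = -118 - 38 = -156)
((-1 + 1*12) + P)**2 = ((-1 + 1*12) - 156)**2 = ((-1 + 12) - 156)**2 = (11 - 156)**2 = (-145)**2 = 21025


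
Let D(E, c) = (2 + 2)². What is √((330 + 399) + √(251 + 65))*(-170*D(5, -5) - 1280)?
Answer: -4000*√(729 + 2*√79) ≈ -1.0931e+5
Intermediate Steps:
D(E, c) = 16 (D(E, c) = 4² = 16)
√((330 + 399) + √(251 + 65))*(-170*D(5, -5) - 1280) = √((330 + 399) + √(251 + 65))*(-170*16 - 1280) = √(729 + √316)*(-2720 - 1280) = √(729 + 2*√79)*(-4000) = -4000*√(729 + 2*√79)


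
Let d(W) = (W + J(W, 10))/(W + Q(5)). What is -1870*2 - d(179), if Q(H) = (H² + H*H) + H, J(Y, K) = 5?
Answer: -437672/117 ≈ -3740.8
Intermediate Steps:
Q(H) = H + 2*H² (Q(H) = (H² + H²) + H = 2*H² + H = H + 2*H²)
d(W) = (5 + W)/(55 + W) (d(W) = (W + 5)/(W + 5*(1 + 2*5)) = (5 + W)/(W + 5*(1 + 10)) = (5 + W)/(W + 5*11) = (5 + W)/(W + 55) = (5 + W)/(55 + W))
-1870*2 - d(179) = -1870*2 - (5 + 179)/(55 + 179) = -3740 - 184/234 = -3740 - 1*92/117 = -3740 - 92/117 = -437672/117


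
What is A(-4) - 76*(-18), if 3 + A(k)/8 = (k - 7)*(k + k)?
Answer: 2048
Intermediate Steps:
A(k) = -24 + 16*k*(-7 + k) (A(k) = -24 + 8*((k - 7)*(k + k)) = -24 + 8*((-7 + k)*(2*k)) = -24 + 8*(2*k*(-7 + k)) = -24 + 16*k*(-7 + k))
A(-4) - 76*(-18) = (-24 - 112*(-4) + 16*(-4)²) - 76*(-18) = (-24 + 448 + 16*16) + 1368 = (-24 + 448 + 256) + 1368 = 680 + 1368 = 2048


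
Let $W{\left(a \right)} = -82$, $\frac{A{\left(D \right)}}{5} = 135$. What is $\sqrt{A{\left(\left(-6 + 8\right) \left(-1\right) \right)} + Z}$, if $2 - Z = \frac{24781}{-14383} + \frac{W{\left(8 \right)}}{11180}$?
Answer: $\frac{\sqrt{4387526936968217510}}{80400970} \approx 26.052$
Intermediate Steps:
$A{\left(D \right)} = 675$ ($A{\left(D \right)} = 5 \cdot 135 = 675$)
$Z = \frac{299917433}{80400970}$ ($Z = 2 - \left(\frac{24781}{-14383} - \frac{82}{11180}\right) = 2 - \left(24781 \left(- \frac{1}{14383}\right) - \frac{41}{5590}\right) = 2 - \left(- \frac{24781}{14383} - \frac{41}{5590}\right) = 2 - - \frac{139115493}{80400970} = 2 + \frac{139115493}{80400970} = \frac{299917433}{80400970} \approx 3.7303$)
$\sqrt{A{\left(\left(-6 + 8\right) \left(-1\right) \right)} + Z} = \sqrt{675 + \frac{299917433}{80400970}} = \sqrt{\frac{54570572183}{80400970}} = \frac{\sqrt{4387526936968217510}}{80400970}$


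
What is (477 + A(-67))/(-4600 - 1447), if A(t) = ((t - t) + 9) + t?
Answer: -419/6047 ≈ -0.069291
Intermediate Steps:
A(t) = 9 + t (A(t) = (0 + 9) + t = 9 + t)
(477 + A(-67))/(-4600 - 1447) = (477 + (9 - 67))/(-4600 - 1447) = (477 - 58)/(-6047) = 419*(-1/6047) = -419/6047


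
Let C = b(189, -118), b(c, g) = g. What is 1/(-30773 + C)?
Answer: -1/30891 ≈ -3.2372e-5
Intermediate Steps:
C = -118
1/(-30773 + C) = 1/(-30773 - 118) = 1/(-30891) = -1/30891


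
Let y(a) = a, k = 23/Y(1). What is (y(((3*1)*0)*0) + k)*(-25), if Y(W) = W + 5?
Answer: -575/6 ≈ -95.833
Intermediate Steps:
Y(W) = 5 + W
k = 23/6 (k = 23/(5 + 1) = 23/6 ≈ 3.8333)
(y(((3*1)*0)*0) + k)*(-25) = (((3*1)*0)*0 + 23/6)*(-25) = ((3*0)*0 + 23/6)*(-25) = (0*0 + 23/6)*(-25) = (0 + 23/6)*(-25) = (23/6)*(-25) = -575/6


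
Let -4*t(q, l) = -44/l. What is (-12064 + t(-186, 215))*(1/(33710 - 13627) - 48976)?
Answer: 2551172628321243/4317845 ≈ 5.9084e+8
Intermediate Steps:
t(q, l) = 11/l (t(q, l) = -(-11)/l = 11/l)
(-12064 + t(-186, 215))*(1/(33710 - 13627) - 48976) = (-12064 + 11/215)*(1/(33710 - 13627) - 48976) = (-12064 + 11*(1/215))*(1/20083 - 48976) = (-12064 + 11/215)*(1/20083 - 48976) = -2593749/215*(-983585007/20083) = 2551172628321243/4317845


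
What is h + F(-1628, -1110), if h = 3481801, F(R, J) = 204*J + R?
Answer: 3253733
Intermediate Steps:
F(R, J) = R + 204*J
h + F(-1628, -1110) = 3481801 + (-1628 + 204*(-1110)) = 3481801 + (-1628 - 226440) = 3481801 - 228068 = 3253733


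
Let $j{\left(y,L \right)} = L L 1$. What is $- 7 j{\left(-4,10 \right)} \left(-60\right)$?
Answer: $42000$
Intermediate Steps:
$j{\left(y,L \right)} = L^{2}$ ($j{\left(y,L \right)} = L^{2} \cdot 1 = L^{2}$)
$- 7 j{\left(-4,10 \right)} \left(-60\right) = - 7 \cdot 10^{2} \left(-60\right) = \left(-7\right) 100 \left(-60\right) = \left(-700\right) \left(-60\right) = 42000$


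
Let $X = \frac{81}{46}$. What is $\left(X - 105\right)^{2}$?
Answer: $\frac{22553001}{2116} \approx 10658.0$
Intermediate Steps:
$X = \frac{81}{46}$ ($X = 81 \cdot \frac{1}{46} = \frac{81}{46} \approx 1.7609$)
$\left(X - 105\right)^{2} = \left(\frac{81}{46} - 105\right)^{2} = \left(- \frac{4749}{46}\right)^{2} = \frac{22553001}{2116}$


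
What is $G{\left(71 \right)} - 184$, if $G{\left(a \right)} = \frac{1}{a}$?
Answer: $- \frac{13063}{71} \approx -183.99$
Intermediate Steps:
$G{\left(71 \right)} - 184 = \frac{1}{71} - 184 = - \frac{13063}{71}$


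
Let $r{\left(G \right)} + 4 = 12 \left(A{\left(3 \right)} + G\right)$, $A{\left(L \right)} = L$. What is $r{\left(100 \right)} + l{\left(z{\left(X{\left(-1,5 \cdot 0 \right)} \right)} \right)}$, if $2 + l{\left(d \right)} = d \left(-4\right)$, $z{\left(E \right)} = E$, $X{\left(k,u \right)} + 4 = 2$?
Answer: $1238$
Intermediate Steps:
$X{\left(k,u \right)} = -2$ ($X{\left(k,u \right)} = -4 + 2 = -2$)
$r{\left(G \right)} = 32 + 12 G$ ($r{\left(G \right)} = -4 + 12 \left(3 + G\right) = -4 + \left(36 + 12 G\right) = 32 + 12 G$)
$l{\left(d \right)} = -2 - 4 d$ ($l{\left(d \right)} = -2 + d \left(-4\right) = -2 - 4 d$)
$r{\left(100 \right)} + l{\left(z{\left(X{\left(-1,5 \cdot 0 \right)} \right)} \right)} = \left(32 + 12 \cdot 100\right) - -6 = \left(32 + 1200\right) + \left(-2 + 8\right) = 1232 + 6 = 1238$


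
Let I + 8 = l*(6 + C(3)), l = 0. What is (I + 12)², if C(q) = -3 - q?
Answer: 16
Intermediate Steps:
I = -8 (I = -8 + 0*(6 + (-3 - 1*3)) = -8 + 0*(6 + (-3 - 3)) = -8 + 0*(6 - 6) = -8 + 0*0 = -8 + 0 = -8)
(I + 12)² = (-8 + 12)² = 4² = 16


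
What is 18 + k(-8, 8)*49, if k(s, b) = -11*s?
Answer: 4330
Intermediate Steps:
18 + k(-8, 8)*49 = 18 - 11*(-8)*49 = 18 + 88*49 = 18 + 4312 = 4330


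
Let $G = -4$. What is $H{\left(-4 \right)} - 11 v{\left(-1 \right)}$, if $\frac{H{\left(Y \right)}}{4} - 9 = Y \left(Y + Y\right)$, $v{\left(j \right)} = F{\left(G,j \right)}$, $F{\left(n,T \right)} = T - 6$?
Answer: $241$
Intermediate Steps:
$F{\left(n,T \right)} = -6 + T$ ($F{\left(n,T \right)} = T - 6 = -6 + T$)
$v{\left(j \right)} = -6 + j$
$H{\left(Y \right)} = 36 + 8 Y^{2}$ ($H{\left(Y \right)} = 36 + 4 Y \left(Y + Y\right) = 36 + 4 Y 2 Y = 36 + 4 \cdot 2 Y^{2} = 36 + 8 Y^{2}$)
$H{\left(-4 \right)} - 11 v{\left(-1 \right)} = \left(36 + 8 \left(-4\right)^{2}\right) - 11 \left(-6 - 1\right) = \left(36 + 8 \cdot 16\right) - -77 = \left(36 + 128\right) + 77 = 164 + 77 = 241$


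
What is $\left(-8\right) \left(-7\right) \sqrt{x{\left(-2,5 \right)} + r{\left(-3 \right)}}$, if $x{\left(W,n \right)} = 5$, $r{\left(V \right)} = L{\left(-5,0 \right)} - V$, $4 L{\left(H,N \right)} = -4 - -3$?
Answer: $28 \sqrt{31} \approx 155.9$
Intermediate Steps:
$L{\left(H,N \right)} = - \frac{1}{4}$ ($L{\left(H,N \right)} = \frac{-4 - -3}{4} = \frac{-4 + 3}{4} = \frac{1}{4} \left(-1\right) = - \frac{1}{4}$)
$r{\left(V \right)} = - \frac{1}{4} - V$
$\left(-8\right) \left(-7\right) \sqrt{x{\left(-2,5 \right)} + r{\left(-3 \right)}} = \left(-8\right) \left(-7\right) \sqrt{5 - - \frac{11}{4}} = 56 \sqrt{5 + \left(- \frac{1}{4} + 3\right)} = 56 \sqrt{5 + \frac{11}{4}} = 56 \sqrt{\frac{31}{4}} = 56 \frac{\sqrt{31}}{2} = 28 \sqrt{31}$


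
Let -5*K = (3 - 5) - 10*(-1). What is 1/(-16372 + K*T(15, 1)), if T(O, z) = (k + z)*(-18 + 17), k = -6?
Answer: -1/16380 ≈ -6.1050e-5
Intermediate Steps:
T(O, z) = 6 - z (T(O, z) = (-6 + z)*(-18 + 17) = (-6 + z)*(-1) = 6 - z)
K = -8/5 (K = -((3 - 5) - 10*(-1))/5 = -(-2 + 10)/5 = -1/5*8 = -8/5 ≈ -1.6000)
1/(-16372 + K*T(15, 1)) = 1/(-16372 - 8*(6 - 1*1)/5) = 1/(-16372 - 8*(6 - 1)/5) = 1/(-16372 - 8/5*5) = 1/(-16372 - 8) = 1/(-16380) = -1/16380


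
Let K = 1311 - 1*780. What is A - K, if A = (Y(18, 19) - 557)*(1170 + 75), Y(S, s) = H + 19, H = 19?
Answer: -646686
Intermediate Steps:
Y(S, s) = 38 (Y(S, s) = 19 + 19 = 38)
K = 531 (K = 1311 - 780 = 531)
A = -646155 (A = (38 - 557)*(1170 + 75) = -519*1245 = -646155)
A - K = -646155 - 1*531 = -646155 - 531 = -646686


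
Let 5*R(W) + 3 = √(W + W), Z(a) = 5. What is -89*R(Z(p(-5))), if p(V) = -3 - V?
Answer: 267/5 - 89*√10/5 ≈ -2.8885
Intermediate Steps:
R(W) = -⅗ + √2*√W/5 (R(W) = -⅗ + √(W + W)/5 = -⅗ + √(2*W)/5 = -⅗ + (√2*√W)/5 = -⅗ + √2*√W/5)
-89*R(Z(p(-5))) = -89*(-⅗ + √2*√5/5) = -89*(-⅗ + √10/5) = 267/5 - 89*√10/5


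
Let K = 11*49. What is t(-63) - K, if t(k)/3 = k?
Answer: -728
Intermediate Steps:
t(k) = 3*k
K = 539
t(-63) - K = 3*(-63) - 1*539 = -189 - 539 = -728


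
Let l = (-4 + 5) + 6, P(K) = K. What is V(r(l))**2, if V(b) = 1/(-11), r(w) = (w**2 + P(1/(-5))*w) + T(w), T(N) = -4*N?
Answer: 1/121 ≈ 0.0082645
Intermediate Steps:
l = 7 (l = 1 + 6 = 7)
r(w) = w**2 - 21*w/5 (r(w) = (w**2 + w/(-5)) - 4*w = (w**2 - w/5) - 4*w = w**2 - 21*w/5)
V(b) = -1/11
V(r(l))**2 = (-1/11)**2 = 1/121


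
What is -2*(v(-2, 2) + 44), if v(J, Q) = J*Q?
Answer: -80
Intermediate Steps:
-2*(v(-2, 2) + 44) = -2*(-2*2 + 44) = -2*(-4 + 44) = -2*40 = -80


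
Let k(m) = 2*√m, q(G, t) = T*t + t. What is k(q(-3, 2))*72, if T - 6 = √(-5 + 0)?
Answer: 144*√(14 + 2*I*√5) ≈ 545.46 + 85.005*I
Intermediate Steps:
T = 6 + I*√5 (T = 6 + √(-5 + 0) = 6 + √(-5) = 6 + I*√5 ≈ 6.0 + 2.2361*I)
q(G, t) = t + t*(6 + I*√5) (q(G, t) = (6 + I*√5)*t + t = t*(6 + I*√5) + t = t + t*(6 + I*√5))
k(q(-3, 2))*72 = (2*√(2*(7 + I*√5)))*72 = (2*√(14 + 2*I*√5))*72 = 144*√(14 + 2*I*√5)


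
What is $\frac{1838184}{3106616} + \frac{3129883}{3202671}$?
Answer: $\frac{1951305399424}{1243683621417} \approx 1.569$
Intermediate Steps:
$\frac{1838184}{3106616} + \frac{3129883}{3202671} = 1838184 \cdot \frac{1}{3106616} + 3129883 \cdot \frac{1}{3202671} = \frac{229773}{388327} + \frac{3129883}{3202671} = \frac{1951305399424}{1243683621417}$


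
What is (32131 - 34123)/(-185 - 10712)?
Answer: 1992/10897 ≈ 0.18280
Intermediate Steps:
(32131 - 34123)/(-185 - 10712) = -1992/(-10897) = -1992*(-1/10897) = 1992/10897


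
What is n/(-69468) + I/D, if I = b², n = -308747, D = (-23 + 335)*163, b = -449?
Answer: 825179325/98135128 ≈ 8.4086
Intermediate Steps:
D = 50856 (D = 312*163 = 50856)
I = 201601 (I = (-449)² = 201601)
n/(-69468) + I/D = -308747/(-69468) + 201601/50856 = -308747*(-1/69468) + 201601*(1/50856) = 308747/69468 + 201601/50856 = 825179325/98135128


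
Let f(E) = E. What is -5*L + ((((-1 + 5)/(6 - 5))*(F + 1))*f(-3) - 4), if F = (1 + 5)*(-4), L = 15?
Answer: 197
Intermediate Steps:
F = -24 (F = 6*(-4) = -24)
-5*L + ((((-1 + 5)/(6 - 5))*(F + 1))*f(-3) - 4) = -5*15 + ((((-1 + 5)/(6 - 5))*(-24 + 1))*(-3) - 4) = -75 + (((4/1)*(-23))*(-3) - 4) = -75 + (((4*1)*(-23))*(-3) - 4) = -75 + ((4*(-23))*(-3) - 4) = -75 + (-92*(-3) - 4) = -75 + (276 - 4) = -75 + 272 = 197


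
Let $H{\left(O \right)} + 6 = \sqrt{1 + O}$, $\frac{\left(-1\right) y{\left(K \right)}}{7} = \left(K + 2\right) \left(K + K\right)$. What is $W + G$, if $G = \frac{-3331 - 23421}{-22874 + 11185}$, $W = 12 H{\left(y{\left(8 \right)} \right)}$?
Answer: $- \frac{814856}{11689} + 12 i \sqrt{1119} \approx -69.711 + 401.42 i$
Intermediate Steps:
$y{\left(K \right)} = - 14 K \left(2 + K\right)$ ($y{\left(K \right)} = - 7 \left(K + 2\right) \left(K + K\right) = - 7 \left(2 + K\right) 2 K = - 7 \cdot 2 K \left(2 + K\right) = - 14 K \left(2 + K\right)$)
$H{\left(O \right)} = -6 + \sqrt{1 + O}$
$W = -72 + 12 i \sqrt{1119}$ ($W = 12 \left(-6 + \sqrt{1 - 112 \left(2 + 8\right)}\right) = 12 \left(-6 + \sqrt{1 - 112 \cdot 10}\right) = 12 \left(-6 + \sqrt{1 - 1120}\right) = 12 \left(-6 + \sqrt{-1119}\right) = 12 \left(-6 + i \sqrt{1119}\right) = -72 + 12 i \sqrt{1119} \approx -72.0 + 401.42 i$)
$G = \frac{26752}{11689}$ ($G = - \frac{26752}{-11689} = \left(-26752\right) \left(- \frac{1}{11689}\right) = \frac{26752}{11689} \approx 2.2886$)
$W + G = \left(-72 + 12 i \sqrt{1119}\right) + \frac{26752}{11689} = - \frac{814856}{11689} + 12 i \sqrt{1119}$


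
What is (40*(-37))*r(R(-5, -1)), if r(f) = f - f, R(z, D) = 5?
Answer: 0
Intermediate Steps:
r(f) = 0
(40*(-37))*r(R(-5, -1)) = (40*(-37))*0 = -1480*0 = 0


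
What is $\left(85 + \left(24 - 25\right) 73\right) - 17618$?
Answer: $-17606$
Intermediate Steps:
$\left(85 + \left(24 - 25\right) 73\right) - 17618 = \left(85 - 73\right) - 17618 = 12 - 17618 = -17606$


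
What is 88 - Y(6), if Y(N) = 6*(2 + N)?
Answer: 40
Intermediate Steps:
Y(N) = 12 + 6*N
88 - Y(6) = 88 - (12 + 6*6) = 88 - (12 + 36) = 88 - 1*48 = 88 - 48 = 40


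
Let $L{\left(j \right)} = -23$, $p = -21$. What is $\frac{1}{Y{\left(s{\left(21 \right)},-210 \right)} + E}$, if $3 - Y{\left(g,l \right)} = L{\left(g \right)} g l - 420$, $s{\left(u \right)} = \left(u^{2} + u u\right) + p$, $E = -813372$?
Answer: $- \frac{1}{4971579} \approx -2.0114 \cdot 10^{-7}$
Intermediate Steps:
$s{\left(u \right)} = -21 + 2 u^{2}$ ($s{\left(u \right)} = \left(u^{2} + u u\right) - 21 = \left(u^{2} + u^{2}\right) - 21 = 2 u^{2} - 21 = -21 + 2 u^{2}$)
$Y{\left(g,l \right)} = 423 + 23 g l$ ($Y{\left(g,l \right)} = 3 - \left(- 23 g l - 420\right) = 3 - \left(-420 - 23 g l\right) = 3 + \left(420 + 23 g l\right) = 423 + 23 g l$)
$\frac{1}{Y{\left(s{\left(21 \right)},-210 \right)} + E} = \frac{1}{\left(423 + 23 \left(-21 + 2 \cdot 21^{2}\right) \left(-210\right)\right) - 813372} = \frac{1}{\left(423 + 23 \left(-21 + 2 \cdot 441\right) \left(-210\right)\right) - 813372} = \frac{1}{\left(423 + 23 \left(-21 + 882\right) \left(-210\right)\right) - 813372} = \frac{1}{\left(423 + 23 \cdot 861 \left(-210\right)\right) - 813372} = \frac{1}{\left(423 - 4158630\right) - 813372} = \frac{1}{-4158207 - 813372} = \frac{1}{-4971579} = - \frac{1}{4971579}$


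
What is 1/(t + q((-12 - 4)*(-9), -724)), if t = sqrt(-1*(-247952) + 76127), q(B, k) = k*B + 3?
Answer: -104253/10868363930 - sqrt(324079)/10868363930 ≈ -9.6447e-6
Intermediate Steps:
q(B, k) = 3 + B*k (q(B, k) = B*k + 3 = 3 + B*k)
t = sqrt(324079) (t = sqrt(247952 + 76127) = sqrt(324079) ≈ 569.28)
1/(t + q((-12 - 4)*(-9), -724)) = 1/(sqrt(324079) + (3 + ((-12 - 4)*(-9))*(-724))) = 1/(sqrt(324079) + (3 - 16*(-9)*(-724))) = 1/(sqrt(324079) + (3 + 144*(-724))) = 1/(sqrt(324079) + (3 - 104256)) = 1/(sqrt(324079) - 104253) = 1/(-104253 + sqrt(324079))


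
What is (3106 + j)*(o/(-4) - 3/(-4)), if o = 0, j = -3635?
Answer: -1587/4 ≈ -396.75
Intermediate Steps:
(3106 + j)*(o/(-4) - 3/(-4)) = (3106 - 3635)*(0/(-4) - 3/(-4)) = -529*(0*(-¼) - 3*(-¼)) = -529*(0 + ¾) = -529*¾ = -1587/4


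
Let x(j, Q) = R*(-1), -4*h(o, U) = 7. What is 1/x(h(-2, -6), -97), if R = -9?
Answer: ⅑ ≈ 0.11111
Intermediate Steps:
h(o, U) = -7/4 (h(o, U) = -¼*7 = -7/4)
x(j, Q) = 9 (x(j, Q) = -9*(-1) = 9)
1/x(h(-2, -6), -97) = 1/9 = ⅑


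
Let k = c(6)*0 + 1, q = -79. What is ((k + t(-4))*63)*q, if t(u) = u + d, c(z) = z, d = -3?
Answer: 29862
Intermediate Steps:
t(u) = -3 + u (t(u) = u - 3 = -3 + u)
k = 1 (k = 6*0 + 1 = 0 + 1 = 1)
((k + t(-4))*63)*q = ((1 + (-3 - 4))*63)*(-79) = ((1 - 7)*63)*(-79) = -6*63*(-79) = -378*(-79) = 29862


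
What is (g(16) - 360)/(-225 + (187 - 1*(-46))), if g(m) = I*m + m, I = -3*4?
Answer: -67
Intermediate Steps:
I = -12
g(m) = -11*m (g(m) = -12*m + m = -11*m)
(g(16) - 360)/(-225 + (187 - 1*(-46))) = (-11*16 - 360)/(-225 + (187 - 1*(-46))) = (-176 - 360)/(-225 + (187 + 46)) = -536/(-225 + 233) = -536/8 = -536*1/8 = -67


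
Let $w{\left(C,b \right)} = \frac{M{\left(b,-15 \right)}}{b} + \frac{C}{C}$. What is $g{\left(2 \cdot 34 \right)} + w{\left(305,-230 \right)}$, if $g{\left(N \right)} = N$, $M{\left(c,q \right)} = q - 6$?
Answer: $\frac{15891}{230} \approx 69.091$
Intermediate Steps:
$M{\left(c,q \right)} = -6 + q$ ($M{\left(c,q \right)} = q - 6 = -6 + q$)
$w{\left(C,b \right)} = 1 - \frac{21}{b}$ ($w{\left(C,b \right)} = \frac{-6 - 15}{b} + \frac{C}{C} = - \frac{21}{b} + 1 = 1 - \frac{21}{b}$)
$g{\left(2 \cdot 34 \right)} + w{\left(305,-230 \right)} = 2 \cdot 34 + \frac{-21 - 230}{-230} = 68 - - \frac{251}{230} = 68 + \frac{251}{230} = \frac{15891}{230}$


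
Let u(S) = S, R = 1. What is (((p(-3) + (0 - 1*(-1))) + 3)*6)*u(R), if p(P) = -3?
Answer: 6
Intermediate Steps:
(((p(-3) + (0 - 1*(-1))) + 3)*6)*u(R) = (((-3 + (0 - 1*(-1))) + 3)*6)*1 = (((-3 + (0 + 1)) + 3)*6)*1 = (((-3 + 1) + 3)*6)*1 = ((-2 + 3)*6)*1 = (1*6)*1 = 6*1 = 6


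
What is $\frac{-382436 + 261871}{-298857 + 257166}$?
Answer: $\frac{120565}{41691} \approx 2.8919$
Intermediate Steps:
$\frac{-382436 + 261871}{-298857 + 257166} = - \frac{120565}{-41691} = \left(-120565\right) \left(- \frac{1}{41691}\right) = \frac{120565}{41691}$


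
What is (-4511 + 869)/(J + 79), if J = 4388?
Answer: -1214/1489 ≈ -0.81531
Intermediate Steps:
(-4511 + 869)/(J + 79) = (-4511 + 869)/(4388 + 79) = -3642/4467 = -3642*1/4467 = -1214/1489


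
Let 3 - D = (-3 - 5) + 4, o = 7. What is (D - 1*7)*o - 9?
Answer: -9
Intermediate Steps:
D = 7 (D = 3 - ((-3 - 5) + 4) = 3 - (-8 + 4) = 3 - 1*(-4) = 3 + 4 = 7)
(D - 1*7)*o - 9 = (7 - 1*7)*7 - 9 = (7 - 7)*7 - 9 = 0*7 - 9 = 0 - 9 = -9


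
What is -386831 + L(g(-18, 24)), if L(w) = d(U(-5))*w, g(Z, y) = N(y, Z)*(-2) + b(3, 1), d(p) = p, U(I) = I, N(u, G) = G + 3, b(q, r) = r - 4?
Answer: -386966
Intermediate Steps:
b(q, r) = -4 + r
N(u, G) = 3 + G
g(Z, y) = -9 - 2*Z (g(Z, y) = (3 + Z)*(-2) + (-4 + 1) = (-6 - 2*Z) - 3 = -9 - 2*Z)
L(w) = -5*w
-386831 + L(g(-18, 24)) = -386831 - 5*(-9 - 2*(-18)) = -386831 - 5*(-9 + 36) = -386831 - 5*27 = -386831 - 135 = -386966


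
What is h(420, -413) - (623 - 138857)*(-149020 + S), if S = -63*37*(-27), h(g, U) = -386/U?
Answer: -4914533734900/413 ≈ -1.1900e+10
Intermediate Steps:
S = 62937 (S = -2331*(-27) = 62937)
h(420, -413) - (623 - 138857)*(-149020 + S) = -386/(-413) - (623 - 138857)*(-149020 + 62937) = -386*(-1/413) - (-138234)*(-86083) = 386/413 - 1*11899597422 = 386/413 - 11899597422 = -4914533734900/413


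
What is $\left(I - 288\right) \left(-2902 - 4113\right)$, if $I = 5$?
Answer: $1985245$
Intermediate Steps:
$\left(I - 288\right) \left(-2902 - 4113\right) = \left(5 - 288\right) \left(-2902 - 4113\right) = \left(-283\right) \left(-7015\right) = 1985245$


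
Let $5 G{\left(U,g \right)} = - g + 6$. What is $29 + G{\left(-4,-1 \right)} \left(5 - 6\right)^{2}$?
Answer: $\frac{152}{5} \approx 30.4$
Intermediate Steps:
$G{\left(U,g \right)} = \frac{6}{5} - \frac{g}{5}$ ($G{\left(U,g \right)} = \frac{- g + 6}{5} = \frac{6 - g}{5} = \frac{6}{5} - \frac{g}{5}$)
$29 + G{\left(-4,-1 \right)} \left(5 - 6\right)^{2} = 29 + \left(\frac{6}{5} - - \frac{1}{5}\right) \left(5 - 6\right)^{2} = 29 + \left(\frac{6}{5} + \frac{1}{5}\right) \left(-1\right)^{2} = 29 + \frac{7}{5} \cdot 1 = 29 + \frac{7}{5} = \frac{152}{5}$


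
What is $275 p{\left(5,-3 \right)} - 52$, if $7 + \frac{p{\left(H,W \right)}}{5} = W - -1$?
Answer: $-12427$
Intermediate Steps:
$p{\left(H,W \right)} = -30 + 5 W$ ($p{\left(H,W \right)} = -35 + 5 \left(W - -1\right) = -35 + 5 \left(W + 1\right) = -35 + 5 \left(1 + W\right) = -35 + \left(5 + 5 W\right) = -30 + 5 W$)
$275 p{\left(5,-3 \right)} - 52 = 275 \left(-30 + 5 \left(-3\right)\right) - 52 = 275 \left(-30 - 15\right) - 52 = 275 \left(-45\right) - 52 = -12375 - 52 = -12427$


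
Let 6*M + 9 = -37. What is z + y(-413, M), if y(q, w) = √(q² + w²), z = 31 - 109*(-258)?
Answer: 28153 + 5*√61426/3 ≈ 28566.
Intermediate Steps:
M = -23/3 (M = -3/2 + (⅙)*(-37) = -3/2 - 37/6 = -23/3 ≈ -7.6667)
z = 28153 (z = 31 + 28122 = 28153)
z + y(-413, M) = 28153 + √((-413)² + (-23/3)²) = 28153 + √(170569 + 529/9) = 28153 + √(1535650/9) = 28153 + 5*√61426/3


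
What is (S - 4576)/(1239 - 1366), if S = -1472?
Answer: 6048/127 ≈ 47.622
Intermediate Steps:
(S - 4576)/(1239 - 1366) = (-1472 - 4576)/(1239 - 1366) = -6048/(-127) = -6048*(-1/127) = 6048/127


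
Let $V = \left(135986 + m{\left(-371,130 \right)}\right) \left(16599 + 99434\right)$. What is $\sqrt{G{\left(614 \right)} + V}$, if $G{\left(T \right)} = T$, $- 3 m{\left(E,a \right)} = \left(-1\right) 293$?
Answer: $\frac{5 \sqrt{5684470815}}{3} \approx 1.2566 \cdot 10^{5}$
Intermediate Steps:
$m{\left(E,a \right)} = \frac{293}{3}$ ($m{\left(E,a \right)} = - \frac{\left(-1\right) 293}{3} = \left(- \frac{1}{3}\right) \left(-293\right) = \frac{293}{3}$)
$V = \frac{47370588283}{3}$ ($V = \left(135986 + \frac{293}{3}\right) \left(16599 + 99434\right) = \frac{408251}{3} \cdot 116033 = \frac{47370588283}{3} \approx 1.579 \cdot 10^{10}$)
$\sqrt{G{\left(614 \right)} + V} = \sqrt{614 + \frac{47370588283}{3}} = \sqrt{\frac{47370590125}{3}} = \frac{5 \sqrt{5684470815}}{3}$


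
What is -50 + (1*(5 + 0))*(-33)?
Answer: -215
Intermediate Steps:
-50 + (1*(5 + 0))*(-33) = -50 + (1*5)*(-33) = -50 + 5*(-33) = -50 - 165 = -215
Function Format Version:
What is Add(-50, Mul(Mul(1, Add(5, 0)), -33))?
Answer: -215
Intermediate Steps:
Add(-50, Mul(Mul(1, Add(5, 0)), -33)) = Add(-50, Mul(Mul(1, 5), -33)) = Add(-50, Mul(5, -33)) = Add(-50, -165) = -215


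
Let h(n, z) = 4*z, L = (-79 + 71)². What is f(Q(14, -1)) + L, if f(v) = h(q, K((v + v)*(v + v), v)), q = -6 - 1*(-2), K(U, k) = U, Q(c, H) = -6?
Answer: 640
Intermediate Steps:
q = -4 (q = -6 + 2 = -4)
L = 64 (L = (-8)² = 64)
f(v) = 16*v² (f(v) = 4*((v + v)*(v + v)) = 4*((2*v)*(2*v)) = 4*(4*v²) = 16*v²)
f(Q(14, -1)) + L = 16*(-6)² + 64 = 16*36 + 64 = 576 + 64 = 640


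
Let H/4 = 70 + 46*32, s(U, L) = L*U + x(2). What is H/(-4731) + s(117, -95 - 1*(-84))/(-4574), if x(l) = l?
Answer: -7377699/7213198 ≈ -1.0228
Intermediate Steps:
s(U, L) = 2 + L*U (s(U, L) = L*U + 2 = 2 + L*U)
H = 6168 (H = 4*(70 + 46*32) = 4*(70 + 1472) = 4*1542 = 6168)
H/(-4731) + s(117, -95 - 1*(-84))/(-4574) = 6168/(-4731) + (2 + (-95 - 1*(-84))*117)/(-4574) = 6168*(-1/4731) + (2 + (-95 + 84)*117)*(-1/4574) = -2056/1577 + (2 - 11*117)*(-1/4574) = -2056/1577 + (2 - 1287)*(-1/4574) = -2056/1577 - 1285*(-1/4574) = -2056/1577 + 1285/4574 = -7377699/7213198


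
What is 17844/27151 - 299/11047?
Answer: 189004519/299937097 ≈ 0.63015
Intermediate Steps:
17844/27151 - 299/11047 = 189004519/299937097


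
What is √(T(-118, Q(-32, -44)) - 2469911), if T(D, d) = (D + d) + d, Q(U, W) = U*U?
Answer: I*√2467981 ≈ 1571.0*I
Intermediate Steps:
Q(U, W) = U²
T(D, d) = D + 2*d
√(T(-118, Q(-32, -44)) - 2469911) = √((-118 + 2*(-32)²) - 2469911) = √((-118 + 2*1024) - 2469911) = √((-118 + 2048) - 2469911) = √(1930 - 2469911) = √(-2467981) = I*√2467981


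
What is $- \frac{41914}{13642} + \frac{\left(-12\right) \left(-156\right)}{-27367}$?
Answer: $- \frac{30857849}{9824753} \approx -3.1408$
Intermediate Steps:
$- \frac{41914}{13642} + \frac{\left(-12\right) \left(-156\right)}{-27367} = \left(-41914\right) \frac{1}{13642} + 1872 \left(- \frac{1}{27367}\right) = - \frac{1103}{359} - \frac{1872}{27367} = - \frac{30857849}{9824753}$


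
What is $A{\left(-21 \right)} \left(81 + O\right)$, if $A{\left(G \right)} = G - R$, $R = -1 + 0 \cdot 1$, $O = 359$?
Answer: $-8800$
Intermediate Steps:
$R = -1$ ($R = -1 + 0 = -1$)
$A{\left(G \right)} = 1 + G$ ($A{\left(G \right)} = G - -1 = G + 1 = 1 + G$)
$A{\left(-21 \right)} \left(81 + O\right) = \left(1 - 21\right) \left(81 + 359\right) = \left(-20\right) 440 = -8800$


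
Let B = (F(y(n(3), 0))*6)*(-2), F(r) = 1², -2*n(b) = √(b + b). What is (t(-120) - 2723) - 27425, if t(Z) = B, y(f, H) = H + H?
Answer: -30160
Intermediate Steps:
n(b) = -√2*√b/2 (n(b) = -√(b + b)/2 = -√2*√b/2)
y(f, H) = 2*H
F(r) = 1
B = -12 (B = (1*6)*(-2) = 6*(-2) = -12)
t(Z) = -12
(t(-120) - 2723) - 27425 = (-12 - 2723) - 27425 = -2735 - 27425 = -30160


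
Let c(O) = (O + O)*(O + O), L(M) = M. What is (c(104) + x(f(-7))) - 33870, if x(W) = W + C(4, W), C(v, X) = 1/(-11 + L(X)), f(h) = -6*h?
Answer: 292517/31 ≈ 9436.0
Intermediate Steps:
C(v, X) = 1/(-11 + X)
x(W) = W + 1/(-11 + W)
c(O) = 4*O² (c(O) = (2*O)*(2*O) = 4*O²)
(c(104) + x(f(-7))) - 33870 = (4*104² + (1 + (-6*(-7))*(-11 - 6*(-7)))/(-11 - 6*(-7))) - 33870 = (4*10816 + (1 + 42*(-11 + 42))/(-11 + 42)) - 33870 = (43264 + (1 + 42*31)/31) - 33870 = (43264 + (1 + 1302)/31) - 33870 = (43264 + (1/31)*1303) - 33870 = (43264 + 1303/31) - 33870 = 1342487/31 - 33870 = 292517/31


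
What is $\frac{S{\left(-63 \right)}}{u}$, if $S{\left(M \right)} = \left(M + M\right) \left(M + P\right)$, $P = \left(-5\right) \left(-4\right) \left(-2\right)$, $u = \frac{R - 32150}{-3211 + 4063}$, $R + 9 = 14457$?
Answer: $- \frac{5528628}{8851} \approx -624.63$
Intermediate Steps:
$R = 14448$ ($R = -9 + 14457 = 14448$)
$u = - \frac{8851}{426}$ ($u = \frac{14448 - 32150}{-3211 + 4063} = - \frac{17702}{852} = \left(-17702\right) \frac{1}{852} = - \frac{8851}{426} \approx -20.777$)
$P = -40$ ($P = 20 \left(-2\right) = -40$)
$S{\left(M \right)} = 2 M \left(-40 + M\right)$ ($S{\left(M \right)} = \left(M + M\right) \left(M - 40\right) = 2 M \left(-40 + M\right)$)
$\frac{S{\left(-63 \right)}}{u} = \frac{2 \left(-63\right) \left(-40 - 63\right)}{- \frac{8851}{426}} = 2 \left(-63\right) \left(-103\right) \left(- \frac{426}{8851}\right) = 12978 \left(- \frac{426}{8851}\right) = - \frac{5528628}{8851}$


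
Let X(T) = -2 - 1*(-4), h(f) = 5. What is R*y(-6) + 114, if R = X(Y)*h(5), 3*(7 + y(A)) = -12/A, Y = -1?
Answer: 152/3 ≈ 50.667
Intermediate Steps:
X(T) = 2 (X(T) = -2 + 4 = 2)
y(A) = -7 - 4/A (y(A) = -7 + (-12/A)/3 = -7 - 4/A)
R = 10 (R = 2*5 = 10)
R*y(-6) + 114 = 10*(-7 - 4/(-6)) + 114 = 10*(-7 - 4*(-⅙)) + 114 = 10*(-7 + ⅔) + 114 = 10*(-19/3) + 114 = -190/3 + 114 = 152/3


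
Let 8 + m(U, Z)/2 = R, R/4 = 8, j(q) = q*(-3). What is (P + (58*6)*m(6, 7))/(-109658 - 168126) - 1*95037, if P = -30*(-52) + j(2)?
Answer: -13199888133/138892 ≈ -95037.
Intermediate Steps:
j(q) = -3*q
R = 32 (R = 4*8 = 32)
m(U, Z) = 48 (m(U, Z) = -16 + 2*32 = -16 + 64 = 48)
P = 1554 (P = -30*(-52) - 3*2 = 1560 - 6 = 1554)
(P + (58*6)*m(6, 7))/(-109658 - 168126) - 1*95037 = (1554 + (58*6)*48)/(-109658 - 168126) - 1*95037 = (1554 + 348*48)/(-277784) - 95037 = (1554 + 16704)*(-1/277784) - 95037 = 18258*(-1/277784) - 95037 = -9129/138892 - 95037 = -13199888133/138892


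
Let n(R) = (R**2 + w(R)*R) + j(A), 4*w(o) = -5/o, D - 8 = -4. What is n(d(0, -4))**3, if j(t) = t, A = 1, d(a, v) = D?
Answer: 250047/64 ≈ 3907.0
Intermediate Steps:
D = 4 (D = 8 - 4 = 4)
d(a, v) = 4
w(o) = -5/(4*o) (w(o) = (-5/o)/4 = -5/(4*o))
n(R) = -1/4 + R**2 (n(R) = (R**2 + (-5/(4*R))*R) + 1 = (R**2 - 5/4) + 1 = (-5/4 + R**2) + 1 = -1/4 + R**2)
n(d(0, -4))**3 = (-1/4 + 4**2)**3 = (-1/4 + 16)**3 = (63/4)**3 = 250047/64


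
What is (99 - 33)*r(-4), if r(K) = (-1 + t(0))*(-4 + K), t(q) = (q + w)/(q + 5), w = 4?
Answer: 528/5 ≈ 105.60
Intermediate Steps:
t(q) = (4 + q)/(5 + q) (t(q) = (q + 4)/(q + 5) = (4 + q)/(5 + q))
r(K) = 4/5 - K/5 (r(K) = (-1 + (4 + 0)/(5 + 0))*(-4 + K) = (-1 + 4/5)*(-4 + K) = -(-4 + K)/5 = 4/5 - K/5)
(99 - 33)*r(-4) = (99 - 33)*(4/5 - 1/5*(-4)) = 66*(4/5 + 4/5) = 66*(8/5) = 528/5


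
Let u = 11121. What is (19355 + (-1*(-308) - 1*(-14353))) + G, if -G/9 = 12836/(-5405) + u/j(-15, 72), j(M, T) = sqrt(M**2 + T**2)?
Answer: 183972004/5405 - 33363*sqrt(601)/601 ≈ 32676.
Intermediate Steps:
G = 115524/5405 - 33363*sqrt(601)/601 (G = -9*(12836/(-5405) + 11121/(sqrt((-15)**2 + 72**2))) = -9*(12836*(-1/5405) + 11121/(sqrt(225 + 5184))) = -9*(-12836/5405 + 11121/(sqrt(5409))) = -9*(-12836/5405 + 11121/((3*sqrt(601)))) = -9*(-12836/5405 + 11121*(sqrt(601)/1803)) = -9*(-12836/5405 + 3707*sqrt(601)/601) = 115524/5405 - 33363*sqrt(601)/601 ≈ -1339.5)
(19355 + (-1*(-308) - 1*(-14353))) + G = (19355 + (-1*(-308) - 1*(-14353))) + (115524/5405 - 33363*sqrt(601)/601) = (19355 + (308 + 14353)) + (115524/5405 - 33363*sqrt(601)/601) = (19355 + 14661) + (115524/5405 - 33363*sqrt(601)/601) = 34016 + (115524/5405 - 33363*sqrt(601)/601) = 183972004/5405 - 33363*sqrt(601)/601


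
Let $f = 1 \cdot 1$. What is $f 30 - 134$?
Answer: $-104$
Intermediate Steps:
$f = 1$
$f 30 - 134 = 1 \cdot 30 - 134 = 30 - 134 = -104$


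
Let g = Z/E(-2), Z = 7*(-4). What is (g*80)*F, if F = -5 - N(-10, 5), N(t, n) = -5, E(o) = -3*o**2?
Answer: 0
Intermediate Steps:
Z = -28
F = 0 (F = -5 - 1*(-5) = -5 + 5 = 0)
g = 7/3 (g = -28/((-3*(-2)**2)) = -28/((-3*4)) = -28/(-12) = -28*(-1/12) = 7/3 ≈ 2.3333)
(g*80)*F = ((7/3)*80)*0 = (560/3)*0 = 0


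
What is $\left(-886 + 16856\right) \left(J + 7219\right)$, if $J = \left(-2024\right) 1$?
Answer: $82964150$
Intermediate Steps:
$J = -2024$
$\left(-886 + 16856\right) \left(J + 7219\right) = \left(-886 + 16856\right) \left(-2024 + 7219\right) = 15970 \cdot 5195 = 82964150$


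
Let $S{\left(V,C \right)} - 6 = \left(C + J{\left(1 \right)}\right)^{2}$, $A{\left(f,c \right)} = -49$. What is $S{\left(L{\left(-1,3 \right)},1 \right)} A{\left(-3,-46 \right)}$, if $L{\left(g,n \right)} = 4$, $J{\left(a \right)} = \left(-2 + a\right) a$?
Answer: $-294$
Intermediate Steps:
$J{\left(a \right)} = a \left(-2 + a\right)$
$S{\left(V,C \right)} = 6 + \left(-1 + C\right)^{2}$ ($S{\left(V,C \right)} = 6 + \left(C + 1 \left(-2 + 1\right)\right)^{2} = 6 + \left(C + 1 \left(-1\right)\right)^{2} = 6 + \left(C - 1\right)^{2} = 6 + \left(-1 + C\right)^{2}$)
$S{\left(L{\left(-1,3 \right)},1 \right)} A{\left(-3,-46 \right)} = \left(6 + \left(-1 + 1\right)^{2}\right) \left(-49\right) = \left(6 + 0^{2}\right) \left(-49\right) = \left(6 + 0\right) \left(-49\right) = 6 \left(-49\right) = -294$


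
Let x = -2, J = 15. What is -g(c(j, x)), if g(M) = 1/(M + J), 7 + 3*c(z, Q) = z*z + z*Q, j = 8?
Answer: -3/86 ≈ -0.034884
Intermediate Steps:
c(z, Q) = -7/3 + z**2/3 + Q*z/3 (c(z, Q) = -7/3 + (z*z + z*Q)/3 = -7/3 + (z**2 + Q*z)/3 = -7/3 + (z**2/3 + Q*z/3) = -7/3 + z**2/3 + Q*z/3)
g(M) = 1/(15 + M) (g(M) = 1/(M + 15) = 1/(15 + M))
-g(c(j, x)) = -1/(15 + (-7/3 + (1/3)*8**2 + (1/3)*(-2)*8)) = -1/(15 + (-7/3 + (1/3)*64 - 16/3)) = -1/(15 + (-7/3 + 64/3 - 16/3)) = -1/(15 + 41/3) = -1/86/3 = -1*3/86 = -3/86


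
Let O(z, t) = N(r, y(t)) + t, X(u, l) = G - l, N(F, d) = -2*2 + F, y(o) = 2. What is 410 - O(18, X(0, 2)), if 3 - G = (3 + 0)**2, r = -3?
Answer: 425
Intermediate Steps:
N(F, d) = -4 + F
G = -6 (G = 3 - (3 + 0)**2 = 3 - 1*3**2 = 3 - 1*9 = 3 - 9 = -6)
X(u, l) = -6 - l
O(z, t) = -7 + t (O(z, t) = (-4 - 3) + t = -7 + t)
410 - O(18, X(0, 2)) = 410 - (-7 + (-6 - 1*2)) = 410 - (-7 + (-6 - 2)) = 410 - (-7 - 8) = 410 - 1*(-15) = 410 + 15 = 425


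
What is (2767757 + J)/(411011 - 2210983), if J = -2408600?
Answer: -359157/1799972 ≈ -0.19953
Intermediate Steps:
(2767757 + J)/(411011 - 2210983) = (2767757 - 2408600)/(411011 - 2210983) = 359157/(-1799972) = 359157*(-1/1799972) = -359157/1799972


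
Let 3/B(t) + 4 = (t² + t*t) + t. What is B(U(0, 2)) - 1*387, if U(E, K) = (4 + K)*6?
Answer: -1015485/2624 ≈ -387.00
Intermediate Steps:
U(E, K) = 24 + 6*K
B(t) = 3/(-4 + t + 2*t²) (B(t) = 3/(-4 + ((t² + t*t) + t)) = 3/(-4 + ((t² + t²) + t)) = 3/(-4 + (2*t² + t)) = 3/(-4 + (t + 2*t²)) = 3/(-4 + t + 2*t²))
B(U(0, 2)) - 1*387 = 3/(-4 + (24 + 6*2) + 2*(24 + 6*2)²) - 1*387 = 3/(-4 + (24 + 12) + 2*(24 + 12)²) - 387 = 3/(-4 + 36 + 2*36²) - 387 = 3/(-4 + 36 + 2*1296) - 387 = 3/(-4 + 36 + 2592) - 387 = 3/2624 - 387 = -1015485/2624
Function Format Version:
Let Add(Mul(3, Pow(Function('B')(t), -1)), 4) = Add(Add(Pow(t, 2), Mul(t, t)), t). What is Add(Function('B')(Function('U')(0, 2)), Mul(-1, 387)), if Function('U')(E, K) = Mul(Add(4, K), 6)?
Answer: Rational(-1015485, 2624) ≈ -387.00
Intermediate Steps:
Function('U')(E, K) = Add(24, Mul(6, K))
Function('B')(t) = Mul(3, Pow(Add(-4, t, Mul(2, Pow(t, 2))), -1)) (Function('B')(t) = Mul(3, Pow(Add(-4, Add(Add(Pow(t, 2), Mul(t, t)), t)), -1)) = Mul(3, Pow(Add(-4, Add(Add(Pow(t, 2), Pow(t, 2)), t)), -1)) = Mul(3, Pow(Add(-4, Add(Mul(2, Pow(t, 2)), t)), -1)) = Mul(3, Pow(Add(-4, Add(t, Mul(2, Pow(t, 2)))), -1)) = Mul(3, Pow(Add(-4, t, Mul(2, Pow(t, 2))), -1)))
Add(Function('B')(Function('U')(0, 2)), Mul(-1, 387)) = Add(Mul(3, Pow(Add(-4, Add(24, Mul(6, 2)), Mul(2, Pow(Add(24, Mul(6, 2)), 2))), -1)), Mul(-1, 387)) = Add(Mul(3, Pow(Add(-4, Add(24, 12), Mul(2, Pow(Add(24, 12), 2))), -1)), -387) = Add(Mul(3, Pow(Add(-4, 36, Mul(2, Pow(36, 2))), -1)), -387) = Add(Mul(3, Pow(Add(-4, 36, Mul(2, 1296)), -1)), -387) = Add(Mul(3, Pow(Add(-4, 36, 2592), -1)), -387) = Add(Mul(3, Pow(2624, -1)), -387) = Add(Mul(3, Rational(1, 2624)), -387) = Add(Rational(3, 2624), -387) = Rational(-1015485, 2624)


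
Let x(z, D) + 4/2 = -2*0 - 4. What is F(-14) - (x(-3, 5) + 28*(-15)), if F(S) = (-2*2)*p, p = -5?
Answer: 446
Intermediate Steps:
F(S) = 20 (F(S) = -2*2*(-5) = -4*(-5) = 20)
x(z, D) = -6 (x(z, D) = -2 + (-2*0 - 4) = -2 + (0 - 4) = -2 - 4 = -6)
F(-14) - (x(-3, 5) + 28*(-15)) = 20 - (-6 + 28*(-15)) = 20 - (-6 - 420) = 20 - 1*(-426) = 20 + 426 = 446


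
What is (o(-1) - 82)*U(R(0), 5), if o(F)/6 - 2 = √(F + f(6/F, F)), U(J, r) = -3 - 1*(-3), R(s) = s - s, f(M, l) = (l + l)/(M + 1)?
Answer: 0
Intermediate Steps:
f(M, l) = 2*l/(1 + M) (f(M, l) = (2*l)/(1 + M) = 2*l/(1 + M))
R(s) = 0
U(J, r) = 0 (U(J, r) = -3 + 3 = 0)
o(F) = 12 + 6*√(F + 2*F/(1 + 6/F))
(o(-1) - 82)*U(R(0), 5) = ((12 + 6*√3*√(-(2 - 1)/(6 - 1))) - 82)*0 = ((12 + 6*√3*√(-1*1/5)) - 82)*0 = ((12 + 6*√3*√(-1*⅕*1)) - 82)*0 = ((12 + 6*√3*√(-⅕)) - 82)*0 = ((12 + 6*√3*(I*√5/5)) - 82)*0 = ((12 + 6*I*√15/5) - 82)*0 = (-70 + 6*I*√15/5)*0 = 0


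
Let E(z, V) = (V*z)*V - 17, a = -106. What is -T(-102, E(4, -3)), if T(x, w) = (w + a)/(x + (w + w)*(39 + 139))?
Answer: 87/6662 ≈ 0.013059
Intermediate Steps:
E(z, V) = -17 + z*V² (E(z, V) = z*V² - 17 = -17 + z*V²)
T(x, w) = (-106 + w)/(x + 356*w) (T(x, w) = (w - 106)/(x + (w + w)*(39 + 139)) = (-106 + w)/(x + (2*w)*178) = (-106 + w)/(x + 356*w))
-T(-102, E(4, -3)) = -(-106 + (-17 + 4*(-3)²))/(-102 + 356*(-17 + 4*(-3)²)) = -(-106 + (-17 + 4*9))/(-102 + 356*(-17 + 4*9)) = -(-106 + (-17 + 36))/(-102 + 356*(-17 + 36)) = -(-106 + 19)/(-102 + 356*19) = -(-87)/(-102 + 6764) = -(-87)/6662 = -1*(-87/6662) = 87/6662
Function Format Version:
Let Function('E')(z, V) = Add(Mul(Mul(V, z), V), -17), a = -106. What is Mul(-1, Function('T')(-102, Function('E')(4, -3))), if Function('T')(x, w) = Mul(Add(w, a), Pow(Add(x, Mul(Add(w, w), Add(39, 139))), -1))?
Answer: Rational(87, 6662) ≈ 0.013059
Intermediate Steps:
Function('E')(z, V) = Add(-17, Mul(z, Pow(V, 2))) (Function('E')(z, V) = Add(Mul(z, Pow(V, 2)), -17) = Add(-17, Mul(z, Pow(V, 2))))
Function('T')(x, w) = Mul(Pow(Add(x, Mul(356, w)), -1), Add(-106, w)) (Function('T')(x, w) = Mul(Add(w, -106), Pow(Add(x, Mul(Add(w, w), Add(39, 139))), -1)) = Mul(Add(-106, w), Pow(Add(x, Mul(Mul(2, w), 178)), -1)) = Mul(Add(-106, w), Pow(Add(x, Mul(356, w)), -1)) = Mul(Pow(Add(x, Mul(356, w)), -1), Add(-106, w)))
Mul(-1, Function('T')(-102, Function('E')(4, -3))) = Mul(-1, Mul(Pow(Add(-102, Mul(356, Add(-17, Mul(4, Pow(-3, 2))))), -1), Add(-106, Add(-17, Mul(4, Pow(-3, 2)))))) = Mul(-1, Mul(Pow(Add(-102, Mul(356, Add(-17, Mul(4, 9)))), -1), Add(-106, Add(-17, Mul(4, 9))))) = Mul(-1, Mul(Pow(Add(-102, Mul(356, Add(-17, 36))), -1), Add(-106, Add(-17, 36)))) = Mul(-1, Mul(Pow(Add(-102, Mul(356, 19)), -1), Add(-106, 19))) = Mul(-1, Mul(Pow(Add(-102, 6764), -1), -87)) = Mul(-1, Mul(Pow(6662, -1), -87)) = Mul(-1, Mul(Rational(1, 6662), -87)) = Mul(-1, Rational(-87, 6662)) = Rational(87, 6662)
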